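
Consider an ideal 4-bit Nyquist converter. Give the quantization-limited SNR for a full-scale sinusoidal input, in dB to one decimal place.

25.8 dB

SNR ≈ 6.02·N + 1.76 dB = 6.02·4 + 1.76 = 25.84 dB.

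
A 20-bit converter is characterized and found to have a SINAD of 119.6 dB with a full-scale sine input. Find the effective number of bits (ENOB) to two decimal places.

19.57 bits

ENOB = (SINAD − 1.76) / 6.02 = (119.6 − 1.76)/6.02 = 19.575.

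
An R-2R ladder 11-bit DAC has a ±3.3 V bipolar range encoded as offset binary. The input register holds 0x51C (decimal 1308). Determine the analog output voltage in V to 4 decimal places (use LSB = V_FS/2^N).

LSB = 6.6 V / 2^11 = 3.223 mV.
Code 0x51C = 1308 decimal.
V_out = (−3.3) + 1308 × 0.00322266 V = 0.915234 V.

0.9152 V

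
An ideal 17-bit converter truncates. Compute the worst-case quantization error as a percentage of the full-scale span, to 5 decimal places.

0.00076 %

Truncating → worst-case error = 1 LSB = V_FS/2^17, so 100/131072 = 0.000762939 % of full scale.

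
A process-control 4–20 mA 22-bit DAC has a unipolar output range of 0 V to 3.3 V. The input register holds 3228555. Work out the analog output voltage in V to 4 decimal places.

2.5402 V

LSB = 3.3 V / 2^22 = 0.79 µV.
V_out = 0 + 3228555 × 7.86781e-07 V = 2.54017 V.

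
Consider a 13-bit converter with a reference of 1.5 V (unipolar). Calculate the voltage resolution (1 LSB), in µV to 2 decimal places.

183.11 µV

Full-scale span = 1.5 V.
LSB = 1.5 / 2^13 = 1.5 / 8192 = 0.000183105 V = 183.11 µV.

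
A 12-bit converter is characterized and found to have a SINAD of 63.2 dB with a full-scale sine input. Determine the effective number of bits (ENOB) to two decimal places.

ENOB = (SINAD − 1.76) / 6.02 = (63.2 − 1.76)/6.02 = 10.206.

10.21 bits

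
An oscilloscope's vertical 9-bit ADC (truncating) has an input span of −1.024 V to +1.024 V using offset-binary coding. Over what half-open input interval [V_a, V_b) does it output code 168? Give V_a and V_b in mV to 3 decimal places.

[-352.000 mV, -348.000 mV)

LSB = 2.048/2^9 = 4.000 mV.
V_a = V_low + 168·LSB = -0.352 V; V_b = V_low + 169·LSB = -0.348 V.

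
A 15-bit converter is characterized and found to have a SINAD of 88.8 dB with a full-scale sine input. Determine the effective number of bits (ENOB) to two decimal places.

14.46 bits

ENOB = (SINAD − 1.76) / 6.02 = (88.8 − 1.76)/6.02 = 14.458.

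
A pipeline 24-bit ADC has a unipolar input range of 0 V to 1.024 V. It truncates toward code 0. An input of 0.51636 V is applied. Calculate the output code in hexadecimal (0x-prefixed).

code 0x81170A (decimal 8460042)

LSB = 1.024 V / 16777216 = 0.06 µV.
Input sits at 8460042.240 steps above V_low.
Floor → code 8460042.
In hexadecimal (0x-prefixed): 0x81170A.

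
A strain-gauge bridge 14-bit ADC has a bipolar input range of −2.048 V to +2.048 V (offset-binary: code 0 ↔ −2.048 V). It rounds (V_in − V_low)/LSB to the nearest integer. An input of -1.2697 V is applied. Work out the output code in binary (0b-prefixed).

Full-scale span = 4.096 V; LSB = 4.096/2^14 = 250.00 µV.
(V_in − V_low)/LSB = (-1.2697 − (−2.048)) / 0.00025 = 3113.200.
round(3113.200) = 3113.
In binary (0b-prefixed): 0b110000101001.

code 0b110000101001 (decimal 3113)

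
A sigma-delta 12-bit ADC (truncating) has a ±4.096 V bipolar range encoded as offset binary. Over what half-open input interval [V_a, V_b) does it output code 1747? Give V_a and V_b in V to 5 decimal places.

LSB = 8.192/2^12 = 2.000 mV.
V_a = V_low + 1747·LSB = -0.602 V; V_b = V_low + 1748·LSB = -0.6 V.

[-0.60200 V, -0.60000 V)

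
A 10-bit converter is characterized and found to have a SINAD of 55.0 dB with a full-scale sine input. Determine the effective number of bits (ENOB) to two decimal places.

8.84 bits

ENOB = (SINAD − 1.76) / 6.02 = (55.0 − 1.76)/6.02 = 8.844.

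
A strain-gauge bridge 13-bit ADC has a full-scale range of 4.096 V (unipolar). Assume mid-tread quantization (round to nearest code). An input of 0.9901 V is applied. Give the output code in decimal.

Full-scale span = 4.096 V; LSB = 4.096/2^13 = 0.500 mV.
(0.9901 − 0) / 0.0005 = 1980.200 LSBs.
Round → code 1980.

code 1980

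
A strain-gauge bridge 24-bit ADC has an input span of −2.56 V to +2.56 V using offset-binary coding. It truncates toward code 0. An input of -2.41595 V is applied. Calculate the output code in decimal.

code 472023

With 16777216 levels over 5.12 V, one step is 0.31 µV.
Input sits at 472023.040 steps above V_low.
Floor → code 472023.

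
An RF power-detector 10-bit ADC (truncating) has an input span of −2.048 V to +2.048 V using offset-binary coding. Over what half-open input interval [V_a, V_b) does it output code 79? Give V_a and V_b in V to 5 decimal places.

[-1.73200 V, -1.72800 V)

LSB = 4.096/2^10 = 4.000 mV.
V_a = V_low + 79·LSB = -1.732 V; V_b = V_low + 80·LSB = -1.728 V.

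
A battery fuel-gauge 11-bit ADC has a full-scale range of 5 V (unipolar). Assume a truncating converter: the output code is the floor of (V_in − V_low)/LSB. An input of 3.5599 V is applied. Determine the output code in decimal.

LSB = 5 V / 2048 = 2.441 mV.
(3.5599 − 0) / 0.00244141 = 1458.135 LSBs.
⌊·⌋(1458.135) = 1458.

code 1458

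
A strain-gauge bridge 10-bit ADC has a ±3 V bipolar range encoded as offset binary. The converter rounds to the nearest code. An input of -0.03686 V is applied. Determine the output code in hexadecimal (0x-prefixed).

code 0x1FA (decimal 506)

LSB = 6 V / 1024 = 5.859 mV.
Input sits at 505.709 steps above V_low.
round(505.709) = 506.
In hexadecimal (0x-prefixed): 0x1FA.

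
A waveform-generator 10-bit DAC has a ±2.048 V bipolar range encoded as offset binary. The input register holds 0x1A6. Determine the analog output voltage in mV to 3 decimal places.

LSB = 4.096 V / 2^10 = 4.000 mV.
Code 0x1A6 = 422 decimal.
V_out = (−2.048) + 422 × 0.004 V = -0.36 V.
= -360.000 mV.

-360.000 mV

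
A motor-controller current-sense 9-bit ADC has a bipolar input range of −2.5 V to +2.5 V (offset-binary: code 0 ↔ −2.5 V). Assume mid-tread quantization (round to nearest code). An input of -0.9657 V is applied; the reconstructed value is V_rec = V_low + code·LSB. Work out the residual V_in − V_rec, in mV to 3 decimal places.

1.097 mV

LSB = 5/2^9 = 9.766 mV.
(V_in − V_low)/LSB = (-0.9657 − (−2.5))/0.00976562 = 157.1123 → code 157 (round).
Code 157 maps back to (−2.5) + 157×0.00976562 V = -0.96679688 V.
Difference: 0.00109687 V → 1.097 mV.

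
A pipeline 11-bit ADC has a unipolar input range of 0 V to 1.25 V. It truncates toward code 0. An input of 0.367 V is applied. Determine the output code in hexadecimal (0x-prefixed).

Full-scale span = 1.25 V; LSB = 1.25/2^11 = 0.610 mV.
(0.367 − 0) / 0.000610352 = 601.293 LSBs.
So the output code is 601.
In hexadecimal (0x-prefixed): 0x259.

code 0x259 (decimal 601)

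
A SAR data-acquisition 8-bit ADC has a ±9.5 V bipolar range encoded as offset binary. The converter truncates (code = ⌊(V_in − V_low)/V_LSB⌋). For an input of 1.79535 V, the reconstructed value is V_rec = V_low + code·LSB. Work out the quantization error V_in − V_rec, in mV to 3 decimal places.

Step size: 19 V ÷ 2^8 = 74.219 mV.
Scaled input = 152.1900 LSBs, so code = 152.
Reconstructed: 1.78125 V.
Error = 1.79535 − 1.78125 = 0.0141 V = 14.100 mV.

14.100 mV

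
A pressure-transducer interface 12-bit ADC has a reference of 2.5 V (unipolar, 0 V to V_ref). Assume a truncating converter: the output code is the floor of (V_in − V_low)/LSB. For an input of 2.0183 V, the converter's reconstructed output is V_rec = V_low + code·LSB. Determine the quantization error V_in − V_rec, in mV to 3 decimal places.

Step size: 2.5 V ÷ 2^12 = 0.610 mV.
Scaled input = 3306.7827 LSBs, so code = 3306.
Reconstructed: 2.0178223 V.
V_in − V_rec = 0.000477734 V = 0.478 mV.

0.478 mV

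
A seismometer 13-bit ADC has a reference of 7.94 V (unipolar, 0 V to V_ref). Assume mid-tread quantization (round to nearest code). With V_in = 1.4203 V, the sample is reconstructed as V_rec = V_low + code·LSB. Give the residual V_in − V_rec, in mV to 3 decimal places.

LSB = 7.94/2^13 = 0.969 mV.
(1.4203 − 0)/0.000969238 = 1465.3775; round gives code 1465.
V_rec = 0 + 1465·0.000969238 = 1.4199341 V.
Difference: 0.000365918 V → 0.366 mV.

0.366 mV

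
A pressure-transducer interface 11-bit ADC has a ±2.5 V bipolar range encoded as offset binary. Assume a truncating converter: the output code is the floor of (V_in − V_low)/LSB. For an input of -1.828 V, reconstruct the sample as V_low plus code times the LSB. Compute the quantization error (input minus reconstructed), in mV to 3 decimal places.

One LSB is 5 V / 2048 = 2.441 mV.
Scaled input = 275.2512 LSBs, so code = 275.
V_rec = (−2.5) + 275·0.00244141 = -1.8286133 V.
V_in − V_rec = 0.000613281 V = 0.613 mV.

0.613 mV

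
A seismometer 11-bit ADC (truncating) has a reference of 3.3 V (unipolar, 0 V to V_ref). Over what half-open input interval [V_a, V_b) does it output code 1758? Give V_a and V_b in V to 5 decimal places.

LSB = 3.3/2^11 = 1.611 mV.
V_a = V_low + 1758·LSB = 2.83271 V; V_b = V_low + 1759·LSB = 2.83433 V.

[2.83271 V, 2.83433 V)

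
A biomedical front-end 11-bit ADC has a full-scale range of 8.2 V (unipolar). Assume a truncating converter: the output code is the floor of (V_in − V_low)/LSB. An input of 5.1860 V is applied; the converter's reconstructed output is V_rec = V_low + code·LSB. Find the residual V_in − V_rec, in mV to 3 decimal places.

LSB = 8.2/2^11 = 4.004 mV.
Scaled input = 1295.2351 LSBs, so code = 1295.
V_rec = 0 + 1295·0.00400391 = 5.1850586 V.
V_in − V_rec = 0.000941406 V = 0.941 mV.

0.941 mV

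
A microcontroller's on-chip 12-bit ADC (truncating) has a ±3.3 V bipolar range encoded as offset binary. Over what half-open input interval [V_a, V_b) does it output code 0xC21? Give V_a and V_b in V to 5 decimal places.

[1.70317 V, 1.70479 V)

LSB = 6.6/2^12 = 1.611 mV.
Code 0xC21 = 3105 decimal.
V_a = V_low + 3105·LSB = 1.70317 V; V_b = V_low + 3106·LSB = 1.70479 V.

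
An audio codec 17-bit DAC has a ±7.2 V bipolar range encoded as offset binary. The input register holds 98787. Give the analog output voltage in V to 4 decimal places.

3.6531 V

LSB = 14.4 V / 2^17 = 109.86 µV.
V_out = (−7.2) + 98787 × 0.000109863 V = 3.65306 V.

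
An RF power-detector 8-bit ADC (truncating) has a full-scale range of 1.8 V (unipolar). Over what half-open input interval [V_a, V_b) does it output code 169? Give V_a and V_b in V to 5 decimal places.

[1.18828 V, 1.19531 V)

LSB = 1.8/2^8 = 7.031 mV.
V_a = V_low + 169·LSB = 1.18828 V; V_b = V_low + 170·LSB = 1.19531 V.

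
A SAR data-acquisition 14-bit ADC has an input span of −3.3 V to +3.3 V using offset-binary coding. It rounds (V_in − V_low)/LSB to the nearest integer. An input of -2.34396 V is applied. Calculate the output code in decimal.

With 16384 levels over 6.6 V, one step is 402.83 µV.
(-2.34396 − (−3.3)) / 0.000402832 = 2373.297 LSBs.
round(2373.297) = 2373.

code 2373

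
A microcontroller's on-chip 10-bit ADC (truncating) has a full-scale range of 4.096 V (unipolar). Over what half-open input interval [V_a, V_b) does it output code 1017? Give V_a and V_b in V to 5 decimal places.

[4.06800 V, 4.07200 V)

LSB = 4.096/2^10 = 4.000 mV.
V_a = V_low + 1017·LSB = 4.068 V; V_b = V_low + 1018·LSB = 4.072 V.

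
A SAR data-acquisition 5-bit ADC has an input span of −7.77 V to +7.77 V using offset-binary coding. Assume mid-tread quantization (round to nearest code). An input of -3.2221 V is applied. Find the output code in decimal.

code 9

LSB = 15.54 V / 32 = 485.625 mV.
(V_in − V_low)/LSB = (-3.2221 − (−7.77)) / 0.485625 = 9.365.
Round → code 9.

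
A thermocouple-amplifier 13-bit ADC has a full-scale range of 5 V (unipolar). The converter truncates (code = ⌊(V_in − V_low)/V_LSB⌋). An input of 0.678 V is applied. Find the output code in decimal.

code 1110

With 8192 levels over 5 V, one step is 0.610 mV.
(0.678 − 0) / 0.000610352 = 1110.835 LSBs.
⌊·⌋(1110.835) = 1110.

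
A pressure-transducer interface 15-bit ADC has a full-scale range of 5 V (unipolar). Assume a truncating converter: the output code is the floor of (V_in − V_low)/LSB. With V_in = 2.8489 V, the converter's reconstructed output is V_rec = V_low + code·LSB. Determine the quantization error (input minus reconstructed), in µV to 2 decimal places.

LSB = 5/2^15 = 152.59 µV.
(V_in − V_low)/LSB = (2.8489 − 0)/0.000152588 = 18670.5510 → code 18670 (floor).
Code 18670 maps back to 0 + 18670×0.000152588 V = 2.8488159 V.
V_in − V_rec = 8.4082e-05 V = 84.08 µV.

84.08 µV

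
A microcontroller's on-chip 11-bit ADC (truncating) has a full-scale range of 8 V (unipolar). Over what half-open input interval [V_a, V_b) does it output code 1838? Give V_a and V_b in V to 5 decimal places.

[7.17969 V, 7.18359 V)

LSB = 8/2^11 = 3.906 mV.
V_a = V_low + 1838·LSB = 7.17969 V; V_b = V_low + 1839·LSB = 7.18359 V.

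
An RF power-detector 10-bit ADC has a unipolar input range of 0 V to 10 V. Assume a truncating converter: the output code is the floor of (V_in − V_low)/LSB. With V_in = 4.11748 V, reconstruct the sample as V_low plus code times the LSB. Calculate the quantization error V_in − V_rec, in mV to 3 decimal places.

One LSB is 10 V / 1024 = 9.766 mV.
(4.11748 − 0)/0.00976562 = 421.6300; ⌊·⌋ gives code 421.
Reconstructed: 4.1113281 V.
Error = 4.11748 − 4.1113281 = 0.00615188 V = 6.152 mV.

6.152 mV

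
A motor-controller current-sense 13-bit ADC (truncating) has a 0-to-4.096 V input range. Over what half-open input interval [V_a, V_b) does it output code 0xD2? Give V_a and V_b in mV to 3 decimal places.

[105.000 mV, 105.500 mV)

LSB = 4.096/2^13 = 0.500 mV.
Code 0xD2 = 210 decimal.
V_a = V_low + 210·LSB = 0.105 V; V_b = V_low + 211·LSB = 0.1055 V.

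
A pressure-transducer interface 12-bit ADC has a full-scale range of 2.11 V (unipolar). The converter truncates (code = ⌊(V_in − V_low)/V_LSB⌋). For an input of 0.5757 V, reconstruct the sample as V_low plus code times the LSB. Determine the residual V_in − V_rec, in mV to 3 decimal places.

0.292 mV

Step size: 2.11 V ÷ 2^12 = 0.515 mV.
Scaled input = 1117.5674 LSBs, so code = 1117.
Code 1117 maps back to 0 + 1117×0.000515137 V = 0.57540771 V.
Difference: 0.000292285 V → 0.292 mV.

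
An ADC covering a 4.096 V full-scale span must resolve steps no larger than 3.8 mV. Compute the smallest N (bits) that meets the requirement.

Number of steps required ≥ 4.096 V / 3.8 mV = 1077.89.
Need 2^N ≥ 1077.89; 2^10 = 1024, 2^11 = 2048.
Minimum N = 11.

11 bits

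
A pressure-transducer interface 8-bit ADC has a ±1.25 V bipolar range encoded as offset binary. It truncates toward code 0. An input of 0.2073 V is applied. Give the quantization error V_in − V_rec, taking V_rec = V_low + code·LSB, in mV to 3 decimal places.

2.222 mV

One LSB is 2.5 V / 256 = 9.766 mV.
(0.2073 − (−1.25))/0.00976562 = 149.2275; ⌊·⌋ gives code 149.
V_rec = (−1.25) + 149·0.00976562 = 0.20507812 V.
V_in − V_rec = 0.00222187 V = 2.222 mV.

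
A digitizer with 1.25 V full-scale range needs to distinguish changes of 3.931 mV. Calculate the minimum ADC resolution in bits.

Number of steps required ≥ 1.25 V / 3.931 mV = 317.99.
Need 2^N ≥ 317.99; 2^8 = 256, 2^9 = 512.
Minimum N = 9.

9 bits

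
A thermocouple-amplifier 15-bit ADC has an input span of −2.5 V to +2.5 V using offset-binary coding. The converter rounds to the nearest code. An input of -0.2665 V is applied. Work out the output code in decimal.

code 14637

Full-scale span = 5 V; LSB = 5/2^15 = 152.59 µV.
Input sits at 14637.466 steps above V_low.
So the output code is 14637.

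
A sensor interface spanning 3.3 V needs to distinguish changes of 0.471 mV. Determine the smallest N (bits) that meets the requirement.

13 bits

Number of steps required ≥ 3.3 V / 0.471 mV = 7006.37.
Need 2^N ≥ 7006.37; 2^12 = 4096, 2^13 = 8192.
Minimum N = 13.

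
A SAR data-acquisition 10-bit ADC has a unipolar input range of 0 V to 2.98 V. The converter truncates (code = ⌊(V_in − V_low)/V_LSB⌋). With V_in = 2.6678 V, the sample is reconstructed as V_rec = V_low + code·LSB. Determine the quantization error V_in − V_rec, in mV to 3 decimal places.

2.097 mV

Step size: 2.98 V ÷ 2^10 = 2.910 mV.
(V_in − V_low)/LSB = (2.6678 − 0)/0.00291016 = 916.7205 → code 916 (floor).
V_rec = 0 + 916·0.00291016 = 2.6657031 V.
V_in − V_rec = 0.00209688 V = 2.097 mV.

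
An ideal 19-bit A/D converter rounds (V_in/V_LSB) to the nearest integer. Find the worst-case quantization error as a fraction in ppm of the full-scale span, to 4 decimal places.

Rounding → worst-case error = ½ LSB = V_FS/2^20, so 1e+06/1048576 = 0.953674 ppm of full scale.

0.9537 ppm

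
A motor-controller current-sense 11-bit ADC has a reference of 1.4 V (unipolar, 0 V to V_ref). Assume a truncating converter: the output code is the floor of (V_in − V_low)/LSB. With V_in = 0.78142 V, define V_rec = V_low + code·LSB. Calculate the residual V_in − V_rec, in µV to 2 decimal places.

LSB = 1.4/2^11 = 0.684 mV.
Scaled input = 1143.1058 LSBs, so code = 1143.
Code 1143 maps back to 0 + 1143×0.000683594 V = 0.78134766 V.
V_in − V_rec = 7.23437e-05 V = 72.34 µV.

72.34 µV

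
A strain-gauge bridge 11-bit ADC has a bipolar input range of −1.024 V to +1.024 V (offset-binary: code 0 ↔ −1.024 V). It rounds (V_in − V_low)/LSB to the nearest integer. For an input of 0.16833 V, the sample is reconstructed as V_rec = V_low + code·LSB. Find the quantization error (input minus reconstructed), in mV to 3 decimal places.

0.330 mV

LSB = 2.048/2^11 = 1.000 mV.
Scaled input = 1192.3300 LSBs, so code = 1192.
Code 1192 maps back to (−1.024) + 1192×0.001 V = 0.168 V.
Difference: 0.00033 V → 0.330 mV.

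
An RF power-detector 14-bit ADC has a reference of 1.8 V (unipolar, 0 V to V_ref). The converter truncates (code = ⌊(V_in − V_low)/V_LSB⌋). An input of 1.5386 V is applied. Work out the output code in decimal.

code 14004

LSB = 1.8 V / 16384 = 109.86 µV.
Input sits at 14004.679 steps above V_low.
⌊·⌋(14004.679) = 14004.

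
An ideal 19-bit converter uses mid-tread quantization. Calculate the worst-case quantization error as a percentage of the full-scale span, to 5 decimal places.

Rounding → worst-case error = ½ LSB = V_FS/2^20, so 100/1048576 = 9.53674e-05 % of full scale.

0.00010 %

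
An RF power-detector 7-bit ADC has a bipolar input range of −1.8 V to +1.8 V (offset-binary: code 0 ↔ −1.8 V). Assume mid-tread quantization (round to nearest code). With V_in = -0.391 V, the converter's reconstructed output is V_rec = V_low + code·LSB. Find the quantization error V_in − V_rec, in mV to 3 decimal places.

2.750 mV

Step size: 3.6 V ÷ 2^7 = 28.125 mV.
Scaled input = 50.0978 LSBs, so code = 50.
V_rec = (−1.8) + 50·0.028125 = -0.39375 V.
Difference: 0.00275 V → 2.750 mV.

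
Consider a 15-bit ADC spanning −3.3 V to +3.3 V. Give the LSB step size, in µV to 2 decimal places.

201.42 µV

Full-scale span = 6.6 V.
LSB = 6.6 / 2^15 = 6.6 / 32768 = 0.000201416 V = 201.42 µV.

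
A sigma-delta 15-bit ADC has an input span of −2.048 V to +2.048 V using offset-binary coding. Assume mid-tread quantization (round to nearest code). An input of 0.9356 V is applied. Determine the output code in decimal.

With 32768 levels over 4.096 V, one step is 125.00 µV.
(V_in − V_low)/LSB = (0.9356 − (−2.048)) / 0.000125 = 23868.800.
round(23868.800) = 23869.

code 23869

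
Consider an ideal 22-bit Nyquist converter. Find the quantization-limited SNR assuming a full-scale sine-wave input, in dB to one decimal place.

SNR ≈ 6.02·N + 1.76 dB = 6.02·22 + 1.76 = 134.20 dB.

134.2 dB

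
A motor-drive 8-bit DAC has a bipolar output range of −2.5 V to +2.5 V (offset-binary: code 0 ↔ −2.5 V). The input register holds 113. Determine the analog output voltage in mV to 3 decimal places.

-292.969 mV

LSB = 5 V / 2^8 = 19.531 mV.
V_out = (−2.5) + 113 × 0.0195312 V = -0.292969 V.
= -292.969 mV.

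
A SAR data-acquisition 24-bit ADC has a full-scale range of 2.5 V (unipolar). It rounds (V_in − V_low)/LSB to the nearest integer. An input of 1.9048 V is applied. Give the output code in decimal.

code 12782896

Full-scale span = 2.5 V; LSB = 2.5/2^24 = 0.15 µV.
Input sits at 12782896.415 steps above V_low.
Round → code 12782896.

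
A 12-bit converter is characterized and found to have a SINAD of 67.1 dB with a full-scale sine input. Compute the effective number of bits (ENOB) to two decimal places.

10.85 bits

ENOB = (SINAD − 1.76) / 6.02 = (67.1 − 1.76)/6.02 = 10.854.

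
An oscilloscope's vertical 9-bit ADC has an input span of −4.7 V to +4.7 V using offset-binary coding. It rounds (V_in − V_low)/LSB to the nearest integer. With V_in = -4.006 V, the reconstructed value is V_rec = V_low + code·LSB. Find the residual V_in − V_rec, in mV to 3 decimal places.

Step size: 9.4 V ÷ 2^9 = 18.359 mV.
(-4.006 − (−4.7))/0.0183594 = 37.8009; round gives code 38.
V_rec = (−4.7) + 38·0.0183594 = -4.0023437 V.
Error = -4.006 − (−4.0023437) = -0.00365625 V = -3.656 mV.

-3.656 mV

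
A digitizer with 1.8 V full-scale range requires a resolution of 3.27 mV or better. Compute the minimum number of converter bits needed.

Number of steps required ≥ 1.8 V / 3.27 mV = 550.46.
Need 2^N ≥ 550.46; 2^9 = 512, 2^10 = 1024.
Minimum N = 10.

10 bits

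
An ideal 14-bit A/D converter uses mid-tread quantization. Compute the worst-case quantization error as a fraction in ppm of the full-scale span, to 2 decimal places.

Rounding → worst-case error = ½ LSB = V_FS/2^15, so 1e+06/32768 = 30.5176 ppm of full scale.

30.52 ppm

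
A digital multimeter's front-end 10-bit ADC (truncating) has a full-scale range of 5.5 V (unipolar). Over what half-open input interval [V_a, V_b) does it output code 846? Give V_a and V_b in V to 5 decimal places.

LSB = 5.5/2^10 = 5.371 mV.
V_a = V_low + 846·LSB = 4.54395 V; V_b = V_low + 847·LSB = 4.54932 V.

[4.54395 V, 4.54932 V)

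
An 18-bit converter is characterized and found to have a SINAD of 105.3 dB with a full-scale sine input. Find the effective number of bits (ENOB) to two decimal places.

17.20 bits

ENOB = (SINAD − 1.76) / 6.02 = (105.3 − 1.76)/6.02 = 17.199.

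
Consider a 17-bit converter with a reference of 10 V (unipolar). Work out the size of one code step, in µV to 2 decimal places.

76.29 µV

Full-scale span = 10 V.
LSB = 10 / 2^17 = 10 / 131072 = 7.62939e-05 V = 76.29 µV.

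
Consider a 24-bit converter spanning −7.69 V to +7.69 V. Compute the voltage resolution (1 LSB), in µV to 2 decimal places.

Full-scale span = 15.38 V.
LSB = 15.38 / 2^24 = 15.38 / 16777216 = 9.16719e-07 V = 0.92 µV.

0.92 µV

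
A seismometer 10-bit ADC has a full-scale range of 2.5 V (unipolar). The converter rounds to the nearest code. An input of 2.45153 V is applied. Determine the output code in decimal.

LSB = 2.5 V / 1024 = 2.441 mV.
(V_in − V_low)/LSB = (2.45153 − 0) / 0.00244141 = 1004.147.
So the output code is 1004.

code 1004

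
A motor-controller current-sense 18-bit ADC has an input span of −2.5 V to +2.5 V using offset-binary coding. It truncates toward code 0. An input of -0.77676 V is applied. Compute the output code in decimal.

LSB = 5 V / 262144 = 19.07 µV.
Input sits at 90347.405 steps above V_low.
Floor → code 90347.

code 90347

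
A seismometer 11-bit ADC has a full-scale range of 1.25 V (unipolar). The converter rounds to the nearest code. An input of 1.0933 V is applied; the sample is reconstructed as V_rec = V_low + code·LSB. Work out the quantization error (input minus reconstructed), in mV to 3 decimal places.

0.160 mV

One LSB is 1.25 V / 2048 = 0.610 mV.
(1.0933 − 0)/0.000610352 = 1791.2627; round gives code 1791.
Reconstructed: 1.0931396 V.
V_in − V_rec = 0.000160352 V = 0.160 mV.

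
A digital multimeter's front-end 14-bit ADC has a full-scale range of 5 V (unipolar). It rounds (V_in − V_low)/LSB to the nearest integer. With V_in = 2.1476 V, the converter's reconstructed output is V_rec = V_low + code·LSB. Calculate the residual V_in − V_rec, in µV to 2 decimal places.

One LSB is 5 V / 16384 = 305.18 µV.
(V_in − V_low)/LSB = (2.1476 − 0)/0.000305176 = 7037.2557 → code 7037 (round).
Code 7037 maps back to 0 + 7037×0.000305176 V = 2.147522 V.
Difference: 7.80273e-05 V → 78.03 µV.

78.03 µV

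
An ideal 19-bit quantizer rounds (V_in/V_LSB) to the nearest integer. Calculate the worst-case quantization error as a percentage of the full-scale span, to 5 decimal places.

Rounding → worst-case error = ½ LSB = V_FS/2^20, so 100/1048576 = 9.53674e-05 % of full scale.

0.00010 %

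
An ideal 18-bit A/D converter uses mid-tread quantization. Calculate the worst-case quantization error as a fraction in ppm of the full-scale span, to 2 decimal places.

Rounding → worst-case error = ½ LSB = V_FS/2^19, so 1e+06/524288 = 1.90735 ppm of full scale.

1.91 ppm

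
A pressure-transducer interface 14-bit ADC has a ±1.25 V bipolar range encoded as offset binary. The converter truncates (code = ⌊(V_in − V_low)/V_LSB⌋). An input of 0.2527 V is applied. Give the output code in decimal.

code 9848

Full-scale span = 2.5 V; LSB = 2.5/2^14 = 152.59 µV.
(0.2527 − (−1.25)) / 0.000152588 = 9848.095 LSBs.
So the output code is 9848.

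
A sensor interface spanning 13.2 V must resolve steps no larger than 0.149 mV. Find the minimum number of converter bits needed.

17 bits

Number of steps required ≥ 13.2 V / 0.149 mV = 88590.60.
Need 2^N ≥ 88590.60; 2^16 = 65536, 2^17 = 131072.
Minimum N = 17.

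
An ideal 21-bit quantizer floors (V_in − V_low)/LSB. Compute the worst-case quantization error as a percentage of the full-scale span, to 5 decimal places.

Truncating → worst-case error = 1 LSB = V_FS/2^21, so 100/2097152 = 4.76837e-05 % of full scale.

0.00005 %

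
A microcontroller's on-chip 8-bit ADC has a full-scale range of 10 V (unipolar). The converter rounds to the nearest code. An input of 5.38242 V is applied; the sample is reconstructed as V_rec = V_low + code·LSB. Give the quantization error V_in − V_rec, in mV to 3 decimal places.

Step size: 10 V ÷ 2^8 = 39.062 mV.
(5.38242 − 0)/0.0390625 = 137.7900; round gives code 138.
V_rec = 0 + 138·0.0390625 = 5.390625 V.
Error = 5.38242 − 5.390625 = -0.008205 V = -8.205 mV.

-8.205 mV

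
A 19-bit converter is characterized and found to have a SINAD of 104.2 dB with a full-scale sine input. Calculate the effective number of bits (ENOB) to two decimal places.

ENOB = (SINAD − 1.76) / 6.02 = (104.2 − 1.76)/6.02 = 17.017.

17.02 bits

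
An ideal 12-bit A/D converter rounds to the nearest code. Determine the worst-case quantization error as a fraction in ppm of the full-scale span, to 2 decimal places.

122.07 ppm

Rounding → worst-case error = ½ LSB = V_FS/2^13, so 1e+06/8192 = 122.07 ppm of full scale.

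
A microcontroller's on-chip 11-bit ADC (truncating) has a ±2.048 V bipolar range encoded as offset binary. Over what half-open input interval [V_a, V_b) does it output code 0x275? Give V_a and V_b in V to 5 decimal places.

LSB = 4.096/2^11 = 2.000 mV.
Code 0x275 = 629 decimal.
V_a = V_low + 629·LSB = -0.79 V; V_b = V_low + 630·LSB = -0.788 V.

[-0.79000 V, -0.78800 V)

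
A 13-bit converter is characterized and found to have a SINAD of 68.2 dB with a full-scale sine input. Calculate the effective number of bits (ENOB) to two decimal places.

ENOB = (SINAD − 1.76) / 6.02 = (68.2 − 1.76)/6.02 = 11.037.

11.04 bits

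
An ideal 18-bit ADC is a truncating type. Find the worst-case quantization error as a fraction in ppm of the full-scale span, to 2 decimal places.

3.81 ppm

Truncating → worst-case error = 1 LSB = V_FS/2^18, so 1e+06/262144 = 3.8147 ppm of full scale.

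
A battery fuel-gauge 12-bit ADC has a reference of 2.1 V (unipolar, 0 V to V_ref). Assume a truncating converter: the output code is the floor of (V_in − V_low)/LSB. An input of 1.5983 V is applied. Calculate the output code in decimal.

Full-scale span = 2.1 V; LSB = 2.1/2^12 = 0.513 mV.
(V_in − V_low)/LSB = (1.5983 − 0) / 0.000512695 = 3117.446.
Floor → code 3117.

code 3117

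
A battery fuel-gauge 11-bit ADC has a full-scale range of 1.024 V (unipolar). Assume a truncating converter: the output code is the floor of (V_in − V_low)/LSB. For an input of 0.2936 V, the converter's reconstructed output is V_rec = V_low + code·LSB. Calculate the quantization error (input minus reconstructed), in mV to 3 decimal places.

0.100 mV

LSB = 1.024/2^11 = 0.500 mV.
(V_in − V_low)/LSB = (0.2936 − 0)/0.0005 = 587.2000 → code 587 (floor).
Reconstructed: 0.2935 V.
Error = 0.2936 − 0.2935 = 0.0001 V = 0.100 mV.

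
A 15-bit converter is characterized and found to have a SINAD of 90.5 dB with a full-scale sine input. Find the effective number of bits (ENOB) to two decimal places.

ENOB = (SINAD − 1.76) / 6.02 = (90.5 − 1.76)/6.02 = 14.741.

14.74 bits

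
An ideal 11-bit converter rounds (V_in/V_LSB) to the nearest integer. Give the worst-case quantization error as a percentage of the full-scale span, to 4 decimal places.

Rounding → worst-case error = ½ LSB = V_FS/2^12, so 100/4096 = 0.0244141 % of full scale.

0.0244 %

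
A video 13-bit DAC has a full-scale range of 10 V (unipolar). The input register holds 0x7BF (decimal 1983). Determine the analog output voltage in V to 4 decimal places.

2.4207 V

LSB = 10 V / 2^13 = 1.221 mV.
Code 0x7BF = 1983 decimal.
V_out = 0 + 1983 × 0.0012207 V = 2.42065 V.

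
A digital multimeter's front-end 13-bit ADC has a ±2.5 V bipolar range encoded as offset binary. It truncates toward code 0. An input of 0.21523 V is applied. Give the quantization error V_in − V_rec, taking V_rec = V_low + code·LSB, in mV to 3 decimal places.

One LSB is 5 V / 8192 = 0.610 mV.
(0.21523 − (−2.5))/0.000610352 = 4448.6328; ⌊·⌋ gives code 4448.
V_rec = (−2.5) + 4448·0.000610352 = 0.21484375 V.
Difference: 0.00038625 V → 0.386 mV.

0.386 mV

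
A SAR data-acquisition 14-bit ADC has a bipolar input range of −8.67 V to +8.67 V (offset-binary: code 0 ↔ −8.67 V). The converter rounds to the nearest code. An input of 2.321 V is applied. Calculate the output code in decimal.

Full-scale span = 17.34 V; LSB = 17.34/2^14 = 1.058 mV.
(2.321 − (−8.67)) / 0.00105835 = 10385.037 LSBs.
round(10385.037) = 10385.

code 10385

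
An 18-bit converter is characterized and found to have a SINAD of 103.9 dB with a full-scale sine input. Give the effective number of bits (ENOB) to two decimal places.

ENOB = (SINAD − 1.76) / 6.02 = (103.9 − 1.76)/6.02 = 16.967.

16.97 bits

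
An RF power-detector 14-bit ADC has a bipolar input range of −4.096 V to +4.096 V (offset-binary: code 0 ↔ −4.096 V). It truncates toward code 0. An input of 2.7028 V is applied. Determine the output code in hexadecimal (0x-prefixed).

code 0x351D (decimal 13597)

With 16384 levels over 8.192 V, one step is 0.500 mV.
(2.7028 − (−4.096)) / 0.0005 = 13597.600 LSBs.
So the output code is 13597.
In hexadecimal (0x-prefixed): 0x351D.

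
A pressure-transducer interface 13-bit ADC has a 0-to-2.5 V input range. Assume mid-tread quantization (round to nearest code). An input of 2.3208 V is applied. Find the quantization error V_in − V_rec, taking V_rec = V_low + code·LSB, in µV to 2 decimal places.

Step size: 2.5 V ÷ 2^13 = 305.18 µV.
(2.3208 − 0)/0.000305176 = 7604.7974; round gives code 7605.
Reconstructed: 2.3208618 V.
V_in − V_rec = -6.18164e-05 V = -61.82 µV.

-61.82 µV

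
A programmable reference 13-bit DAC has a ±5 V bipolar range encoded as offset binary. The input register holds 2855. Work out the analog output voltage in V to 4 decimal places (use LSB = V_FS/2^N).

-1.5149 V

LSB = 10 V / 2^13 = 1.221 mV.
V_out = (−5) + 2855 × 0.0012207 V = -1.51489 V.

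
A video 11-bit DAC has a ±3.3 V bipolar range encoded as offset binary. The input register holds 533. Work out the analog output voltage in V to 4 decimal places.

-1.5823 V

LSB = 6.6 V / 2^11 = 3.223 mV.
V_out = (−3.3) + 533 × 0.00322266 V = -1.58232 V.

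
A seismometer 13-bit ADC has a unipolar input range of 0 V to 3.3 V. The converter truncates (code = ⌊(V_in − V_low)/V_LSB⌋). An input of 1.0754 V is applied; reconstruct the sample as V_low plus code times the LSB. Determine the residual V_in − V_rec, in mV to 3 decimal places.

LSB = 3.3/2^13 = 402.83 µV.
Scaled input = 2669.5990 LSBs, so code = 2669.
Reconstructed: 1.0751587 V.
Error = 1.0754 − 1.0751587 = 0.000241309 V = 0.241 mV.

0.241 mV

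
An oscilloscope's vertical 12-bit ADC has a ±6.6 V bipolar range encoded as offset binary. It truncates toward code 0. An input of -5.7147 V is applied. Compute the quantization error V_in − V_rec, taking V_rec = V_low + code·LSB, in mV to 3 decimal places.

2.292 mV

Step size: 13.2 V ÷ 2^12 = 3.223 mV.
Scaled input = 274.7113 LSBs, so code = 274.
Code 274 maps back to (−6.6) + 274×0.00322266 V = -5.7169922 V.
Error = -5.7147 − (−5.7169922) = 0.00229219 V = 2.292 mV.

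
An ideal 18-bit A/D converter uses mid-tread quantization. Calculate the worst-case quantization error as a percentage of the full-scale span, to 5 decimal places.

Rounding → worst-case error = ½ LSB = V_FS/2^19, so 100/524288 = 0.000190735 % of full scale.

0.00019 %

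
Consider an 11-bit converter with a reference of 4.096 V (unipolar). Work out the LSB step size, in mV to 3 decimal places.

Full-scale span = 4.096 V.
LSB = 4.096 / 2^11 = 4.096 / 2048 = 0.002 V = 2.000 mV.

2.000 mV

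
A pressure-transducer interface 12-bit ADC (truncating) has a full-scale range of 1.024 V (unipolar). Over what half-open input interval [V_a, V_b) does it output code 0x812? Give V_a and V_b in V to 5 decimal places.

[0.51650 V, 0.51675 V)

LSB = 1.024/2^12 = 250.00 µV.
Code 0x812 = 2066 decimal.
V_a = V_low + 2066·LSB = 0.5165 V; V_b = V_low + 2067·LSB = 0.51675 V.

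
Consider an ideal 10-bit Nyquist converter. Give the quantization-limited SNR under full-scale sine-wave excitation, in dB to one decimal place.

SNR ≈ 6.02·N + 1.76 dB = 6.02·10 + 1.76 = 61.96 dB.

62.0 dB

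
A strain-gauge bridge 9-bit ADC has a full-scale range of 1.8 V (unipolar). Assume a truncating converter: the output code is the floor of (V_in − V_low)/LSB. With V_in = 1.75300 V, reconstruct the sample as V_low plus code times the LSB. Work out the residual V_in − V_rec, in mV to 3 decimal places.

2.219 mV

Step size: 1.8 V ÷ 2^9 = 3.516 mV.
(1.75300 − 0)/0.00351563 = 498.6311; ⌊·⌋ gives code 498.
Code 498 maps back to 0 + 498×0.00351563 V = 1.7507812 V.
Difference: 0.00221875 V → 2.219 mV.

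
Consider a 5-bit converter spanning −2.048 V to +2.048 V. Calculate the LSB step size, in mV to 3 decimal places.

128.000 mV

Full-scale span = 4.096 V.
LSB = 4.096 / 2^5 = 4.096 / 32 = 0.128 V = 128.000 mV.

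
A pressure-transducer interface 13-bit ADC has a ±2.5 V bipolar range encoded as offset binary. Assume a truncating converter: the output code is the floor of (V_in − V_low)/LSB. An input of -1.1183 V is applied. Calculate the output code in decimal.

code 2263

Full-scale span = 5 V; LSB = 5/2^13 = 0.610 mV.
Input sits at 2263.777 steps above V_low.
⌊·⌋(2263.777) = 2263.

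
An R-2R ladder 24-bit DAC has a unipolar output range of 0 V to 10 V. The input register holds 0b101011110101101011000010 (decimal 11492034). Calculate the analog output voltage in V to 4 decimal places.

6.8498 V

LSB = 10 V / 2^24 = 0.60 µV.
Code 0b101011110101101011000010 = 11492034 decimal.
V_out = 0 + 11492034 × 5.96046e-07 V = 6.84979 V.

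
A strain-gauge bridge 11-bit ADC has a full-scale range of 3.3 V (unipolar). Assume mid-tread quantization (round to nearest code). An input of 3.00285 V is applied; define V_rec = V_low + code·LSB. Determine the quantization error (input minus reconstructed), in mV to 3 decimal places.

-0.666 mV

Step size: 3.3 V ÷ 2^11 = 1.611 mV.
(V_in − V_low)/LSB = (3.00285 − 0)/0.00161133 = 1863.5869 → code 1864 (round).
Code 1864 maps back to 0 + 1864×0.00161133 V = 3.0035156 V.
Error = 3.00285 − 3.0035156 = -0.000665625 V = -0.666 mV.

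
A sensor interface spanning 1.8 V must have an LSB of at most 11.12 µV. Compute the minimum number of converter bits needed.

Number of steps required ≥ 1.8 V / 11.12 µV = 161870.50.
Need 2^N ≥ 161870.50; 2^17 = 131072, 2^18 = 262144.
Minimum N = 18.

18 bits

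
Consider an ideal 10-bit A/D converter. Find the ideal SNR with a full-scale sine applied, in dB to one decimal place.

62.0 dB

SNR ≈ 6.02·N + 1.76 dB = 6.02·10 + 1.76 = 61.96 dB.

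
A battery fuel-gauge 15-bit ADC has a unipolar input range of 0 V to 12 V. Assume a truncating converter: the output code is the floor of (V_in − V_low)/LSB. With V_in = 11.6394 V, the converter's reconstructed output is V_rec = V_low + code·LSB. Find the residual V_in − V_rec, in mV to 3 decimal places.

One LSB is 12 V / 32768 = 366.21 µV.
(11.6394 − 0)/0.000366211 = 31783.3216; ⌊·⌋ gives code 31783.
Reconstructed: 11.639282 V.
Difference: 0.000117773 V → 0.118 mV.

0.118 mV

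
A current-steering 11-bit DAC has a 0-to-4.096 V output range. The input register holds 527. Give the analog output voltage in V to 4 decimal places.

1.0540 V

LSB = 4.096 V / 2^11 = 2.000 mV.
V_out = 0 + 527 × 0.002 V = 1.054 V.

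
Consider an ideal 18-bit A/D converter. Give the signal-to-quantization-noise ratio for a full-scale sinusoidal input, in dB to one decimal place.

110.1 dB

SNR ≈ 6.02·N + 1.76 dB = 6.02·18 + 1.76 = 110.12 dB.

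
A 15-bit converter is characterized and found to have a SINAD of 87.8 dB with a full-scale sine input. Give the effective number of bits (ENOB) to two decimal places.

14.29 bits

ENOB = (SINAD − 1.76) / 6.02 = (87.8 − 1.76)/6.02 = 14.292.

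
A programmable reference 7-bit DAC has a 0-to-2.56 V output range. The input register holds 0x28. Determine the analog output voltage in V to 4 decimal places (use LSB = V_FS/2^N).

LSB = 2.56 V / 2^7 = 20.000 mV.
Code 0x28 = 40 decimal.
V_out = 0 + 40 × 0.02 V = 0.8 V.

0.8000 V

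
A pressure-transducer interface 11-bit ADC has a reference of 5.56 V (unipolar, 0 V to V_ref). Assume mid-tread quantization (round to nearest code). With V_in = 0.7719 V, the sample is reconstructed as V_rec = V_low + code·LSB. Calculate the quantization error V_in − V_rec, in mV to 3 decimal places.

Step size: 5.56 V ÷ 2^11 = 2.715 mV.
Scaled input = 284.3258 LSBs, so code = 284.
Code 284 maps back to 0 + 284×0.00271484 V = 0.77101562 V.
V_in − V_rec = 0.000884375 V = 0.884 mV.

0.884 mV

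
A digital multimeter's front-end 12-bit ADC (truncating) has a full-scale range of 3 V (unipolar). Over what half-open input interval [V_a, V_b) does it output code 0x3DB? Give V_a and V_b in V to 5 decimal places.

[0.72290 V, 0.72363 V)

LSB = 3/2^12 = 0.732 mV.
Code 0x3DB = 987 decimal.
V_a = V_low + 987·LSB = 0.7229 V; V_b = V_low + 988·LSB = 0.723633 V.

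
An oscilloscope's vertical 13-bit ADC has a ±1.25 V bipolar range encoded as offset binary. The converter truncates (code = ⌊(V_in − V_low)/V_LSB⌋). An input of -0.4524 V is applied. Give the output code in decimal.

With 8192 levels over 2.5 V, one step is 305.18 µV.
(V_in − V_low)/LSB = (-0.4524 − (−1.25)) / 0.000305176 = 2613.576.
Floor → code 2613.

code 2613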